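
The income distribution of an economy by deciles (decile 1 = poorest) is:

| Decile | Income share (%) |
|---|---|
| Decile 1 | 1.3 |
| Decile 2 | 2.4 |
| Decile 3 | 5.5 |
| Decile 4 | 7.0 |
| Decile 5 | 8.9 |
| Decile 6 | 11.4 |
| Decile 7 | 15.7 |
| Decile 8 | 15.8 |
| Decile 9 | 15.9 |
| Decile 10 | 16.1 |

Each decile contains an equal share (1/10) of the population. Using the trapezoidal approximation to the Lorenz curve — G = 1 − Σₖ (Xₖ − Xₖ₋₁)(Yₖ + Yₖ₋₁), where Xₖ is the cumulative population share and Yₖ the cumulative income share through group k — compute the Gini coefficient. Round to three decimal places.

0.308

Cumulative income shares Yₖ: 0.0130, 0.0370, 0.0920, 0.1620, 0.2510, 0.3650, 0.5220, 0.6800, 0.8390, 1.0000
Σ (Xₖ−Xₖ₋₁)(Yₖ+Yₖ₋₁) = (1/10)(0.0130+0.0000) + (1/10)(0.0370+0.0130) + (1/10)(0.0920+0.0370) + (1/10)(0.1620+0.0920) + (1/10)(0.2510+0.1620) + (1/10)(0.3650+0.2510) + (1/10)(0.5220+0.3650) + (1/10)(0.6800+0.5220) + (1/10)(0.8390+0.6800) + (1/10)(1.0000+0.8390)
  = 0.0013 + 0.0050 + 0.0129 + 0.0254 + 0.0413 + 0.0616 + 0.0887 + 0.1202 + 0.1519 + 0.1839 = 0.6922
G = 1 − 0.6922 = 0.3078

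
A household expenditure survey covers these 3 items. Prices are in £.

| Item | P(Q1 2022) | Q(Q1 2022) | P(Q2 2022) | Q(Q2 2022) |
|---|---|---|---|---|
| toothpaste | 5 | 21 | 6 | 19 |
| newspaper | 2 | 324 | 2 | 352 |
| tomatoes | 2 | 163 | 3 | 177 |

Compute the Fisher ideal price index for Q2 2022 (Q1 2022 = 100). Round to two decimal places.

Laspeyres component (base-period weights):
ΣP(Q2 2022)Q(Q1 2022) = 6×21 + 2×324 + 3×163 = 126 + 648 + 489 = 1263
ΣP(Q1 2022)Q(Q1 2022) = 5×21 + 2×324 + 2×163 = 105 + 648 + 326 = 1079
L = 1263 / 1079 × 100 = 117.0528
Paasche component (current-period weights):
ΣP(Q2 2022)Q(Q2 2022) = 6×19 + 2×352 + 3×177 = 114 + 704 + 531 = 1349
ΣP(Q1 2022)Q(Q2 2022) = 5×19 + 2×352 + 2×177 = 95 + 704 + 354 = 1153
P = 1349 / 1153 × 100 = 116.9991
Fisher = √(L × P) = √(117.0528 × 116.9991) = 117.0260

117.03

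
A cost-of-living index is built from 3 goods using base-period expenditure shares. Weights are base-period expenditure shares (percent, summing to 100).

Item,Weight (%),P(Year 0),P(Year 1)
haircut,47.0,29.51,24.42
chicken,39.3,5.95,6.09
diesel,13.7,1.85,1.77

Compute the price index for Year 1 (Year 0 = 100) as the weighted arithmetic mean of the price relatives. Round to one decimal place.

92.2

haircut: 47.0 × (24.42/29.51) = 47.0 × 0.827516 = 38.8933
chicken: 39.3 × (6.09/5.95) = 39.3 × 1.023529 = 40.2247
diesel: 13.7 × (1.77/1.85) = 13.7 × 0.956757 = 13.1076
Index = Σ wᵢ·(p₁ᵢ/p₀ᵢ) = 38.8933 + 40.2247 + 13.1076 = 92.2255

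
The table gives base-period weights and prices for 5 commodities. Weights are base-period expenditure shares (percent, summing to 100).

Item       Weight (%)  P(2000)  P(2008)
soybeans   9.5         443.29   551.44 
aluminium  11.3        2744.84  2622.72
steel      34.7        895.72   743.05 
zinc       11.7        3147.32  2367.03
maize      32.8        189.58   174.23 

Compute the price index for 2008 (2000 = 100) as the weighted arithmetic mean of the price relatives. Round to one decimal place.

soybeans: 9.5 × (551.44/443.29) = 9.5 × 1.243971 = 11.8177
aluminium: 11.3 × (2622.72/2744.84) = 11.3 × 0.955509 = 10.7973
steel: 34.7 × (743.05/895.72) = 34.7 × 0.829556 = 28.7856
zinc: 11.7 × (2367.03/3147.32) = 11.7 × 0.752078 = 8.7993
maize: 32.8 × (174.23/189.58) = 32.8 × 0.919032 = 30.1442
Index = Σ wᵢ·(p₁ᵢ/p₀ᵢ) = 11.8177 + 10.7973 + 28.7856 + 8.7993 + 30.1442 = 90.3441

90.3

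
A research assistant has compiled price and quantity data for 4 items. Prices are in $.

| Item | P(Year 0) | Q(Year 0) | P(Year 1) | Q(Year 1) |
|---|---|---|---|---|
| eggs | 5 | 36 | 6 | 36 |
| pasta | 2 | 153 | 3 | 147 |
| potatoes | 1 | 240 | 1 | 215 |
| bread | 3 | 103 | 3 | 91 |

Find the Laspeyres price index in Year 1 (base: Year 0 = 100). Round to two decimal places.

118.26

Laspeyres price index uses base-period quantities as weights.
ΣP(Year 1)·Q(Year 0) = 6×36 + 3×153 + 1×240 + 3×103 = 216 + 459 + 240 + 309 = 1224
ΣP(Year 0)·Q(Year 0) = 5×36 + 2×153 + 1×240 + 3×103 = 180 + 306 + 240 + 309 = 1035
Index = 1224 / 1035 × 100 = 118.2609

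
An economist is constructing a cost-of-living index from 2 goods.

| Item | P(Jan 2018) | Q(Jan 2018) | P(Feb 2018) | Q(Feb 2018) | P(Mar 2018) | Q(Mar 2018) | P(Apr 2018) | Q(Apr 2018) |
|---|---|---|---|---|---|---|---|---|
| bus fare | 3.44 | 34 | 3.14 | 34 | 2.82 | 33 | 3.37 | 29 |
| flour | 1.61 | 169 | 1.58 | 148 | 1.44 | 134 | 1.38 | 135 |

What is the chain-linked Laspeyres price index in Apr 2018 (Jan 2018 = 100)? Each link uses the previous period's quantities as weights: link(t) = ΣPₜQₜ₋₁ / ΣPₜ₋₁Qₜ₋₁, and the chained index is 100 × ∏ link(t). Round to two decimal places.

90.24

Link Jan 2018→Feb 2018:
ΣP(Feb 2018)Q(Jan 2018) = 3.14×34 + 1.58×169 = 106.76 + 267.02 = 373.78
ΣP(Jan 2018)Q(Jan 2018) = 3.44×34 + 1.61×169 = 116.96 + 272.09 = 389.05
link = 373.78/389.05 = 0.960751
Link Feb 2018→Mar 2018:
ΣP(Mar 2018)Q(Feb 2018) = 2.82×34 + 1.44×148 = 95.88 + 213.12 = 309
ΣP(Feb 2018)Q(Feb 2018) = 3.14×34 + 1.58×148 = 106.76 + 233.84 = 340.6
link = 309/340.6 = 0.907223
Link Mar 2018→Apr 2018:
ΣP(Apr 2018)Q(Mar 2018) = 3.37×33 + 1.38×134 = 111.21 + 184.92 = 296.13
ΣP(Mar 2018)Q(Mar 2018) = 2.82×33 + 1.44×134 = 93.06 + 192.96 = 286.02
link = 296.13/286.02 = 1.035347
Chained index = 100 × 0.960751 × 0.907223 × 1.035347 = 90.2424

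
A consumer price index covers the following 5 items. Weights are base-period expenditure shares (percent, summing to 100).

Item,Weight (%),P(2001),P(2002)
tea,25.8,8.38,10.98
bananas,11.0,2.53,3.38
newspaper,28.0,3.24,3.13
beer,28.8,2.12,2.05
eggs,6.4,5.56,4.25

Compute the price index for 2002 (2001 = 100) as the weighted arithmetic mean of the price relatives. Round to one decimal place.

tea: 25.8 × (10.98/8.38) = 25.8 × 1.310263 = 33.8048
bananas: 11.0 × (3.38/2.53) = 11.0 × 1.335968 = 14.6957
newspaper: 28.0 × (3.13/3.24) = 28.0 × 0.966049 = 27.0494
beer: 28.8 × (2.05/2.12) = 28.8 × 0.966981 = 27.8491
eggs: 6.4 × (4.25/5.56) = 6.4 × 0.764388 = 4.8921
Index = Σ wᵢ·(p₁ᵢ/p₀ᵢ) = 33.8048 + 14.6957 + 27.0494 + 27.8491 + 4.8921 = 108.2910

108.3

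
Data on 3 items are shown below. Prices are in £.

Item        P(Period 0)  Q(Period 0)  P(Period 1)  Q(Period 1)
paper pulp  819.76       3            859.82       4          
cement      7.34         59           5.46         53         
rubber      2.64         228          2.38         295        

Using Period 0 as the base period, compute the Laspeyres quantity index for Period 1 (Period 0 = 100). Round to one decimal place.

Laspeyres quantity index uses base-period prices as weights.
ΣP(Period 0)·Q(Period 1) = 819.76×4 + 7.34×53 + 2.64×295 = 3279.04 + 389.02 + 778.8 = 4446.86
ΣP(Period 0)·Q(Period 0) = 819.76×3 + 7.34×59 + 2.64×228 = 2459.28 + 433.06 + 601.92 = 3494.26
Index = 4446.86 / 3494.26 × 100 = 127.2619

127.3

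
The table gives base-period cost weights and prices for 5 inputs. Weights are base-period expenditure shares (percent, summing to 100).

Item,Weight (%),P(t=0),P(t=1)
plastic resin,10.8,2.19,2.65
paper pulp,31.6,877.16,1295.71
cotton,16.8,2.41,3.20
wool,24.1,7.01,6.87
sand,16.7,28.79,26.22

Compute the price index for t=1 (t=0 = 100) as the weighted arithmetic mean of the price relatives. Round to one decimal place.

plastic resin: 10.8 × (2.65/2.19) = 10.8 × 1.210046 = 13.0685
paper pulp: 31.6 × (1295.71/877.16) = 31.6 × 1.477165 = 46.6784
cotton: 16.8 × (3.20/2.41) = 16.8 × 1.327801 = 22.3071
wool: 24.1 × (6.87/7.01) = 24.1 × 0.980029 = 23.6187
sand: 16.7 × (26.22/28.79) = 16.7 × 0.910733 = 15.2092
Index = Σ wᵢ·(p₁ᵢ/p₀ᵢ) = 13.0685 + 46.6784 + 22.3071 + 23.6187 + 15.2092 = 120.8819

120.9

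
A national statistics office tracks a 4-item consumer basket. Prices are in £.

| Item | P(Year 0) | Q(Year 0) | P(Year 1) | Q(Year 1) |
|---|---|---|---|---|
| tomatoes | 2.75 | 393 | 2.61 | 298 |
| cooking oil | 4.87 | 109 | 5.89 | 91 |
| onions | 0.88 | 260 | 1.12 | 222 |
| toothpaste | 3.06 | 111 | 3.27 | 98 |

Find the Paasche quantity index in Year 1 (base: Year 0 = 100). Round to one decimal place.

Paasche quantity index uses current-period prices as weights.
ΣP(Year 1)·Q(Year 1) = 2.61×298 + 5.89×91 + 1.12×222 + 3.27×98 = 777.78 + 535.99 + 248.64 + 320.46 = 1882.87
ΣP(Year 1)·Q(Year 0) = 2.61×393 + 5.89×109 + 1.12×260 + 3.27×111 = 1025.73 + 642.01 + 291.2 + 362.97 = 2321.91
Index = 1882.87 / 2321.91 × 100 = 81.0914

81.1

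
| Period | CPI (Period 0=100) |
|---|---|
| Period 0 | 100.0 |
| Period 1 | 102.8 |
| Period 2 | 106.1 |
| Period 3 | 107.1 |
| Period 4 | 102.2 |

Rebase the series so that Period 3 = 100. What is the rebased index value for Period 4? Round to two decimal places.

95.42

Rebased(Period 4) = 102.2 / 107.1 × 100 = 95.4248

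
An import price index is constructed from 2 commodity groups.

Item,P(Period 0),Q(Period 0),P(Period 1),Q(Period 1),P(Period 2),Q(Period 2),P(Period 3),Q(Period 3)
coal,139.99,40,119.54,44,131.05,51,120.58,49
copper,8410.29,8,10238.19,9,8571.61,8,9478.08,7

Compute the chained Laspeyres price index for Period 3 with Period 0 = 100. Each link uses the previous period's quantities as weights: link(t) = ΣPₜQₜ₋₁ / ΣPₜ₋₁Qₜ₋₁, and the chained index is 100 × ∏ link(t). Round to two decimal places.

Link Period 0→Period 1:
ΣP(Period 1)Q(Period 0) = 119.54×40 + 10238.19×8 = 4781.6 + 81905.52 = 86687.12
ΣP(Period 0)Q(Period 0) = 139.99×40 + 8410.29×8 = 5599.6 + 67282.32 = 72881.92
link = 86687.12/72881.92 = 1.189419
Link Period 1→Period 2:
ΣP(Period 2)Q(Period 1) = 131.05×44 + 8571.61×9 = 5766.2 + 77144.49 = 82910.69
ΣP(Period 1)Q(Period 1) = 119.54×44 + 10238.19×9 = 5259.76 + 92143.71 = 97403.47
link = 82910.69/97403.47 = 0.851209
Link Period 2→Period 3:
ΣP(Period 3)Q(Period 2) = 120.58×51 + 9478.08×8 = 6149.58 + 75824.64 = 81974.22
ΣP(Period 2)Q(Period 2) = 131.05×51 + 8571.61×8 = 6683.55 + 68572.88 = 75256.43
link = 81974.22/75256.43 = 1.089265
Chained index = 100 × 1.189419 × 0.851209 × 1.089265 = 110.2820

110.28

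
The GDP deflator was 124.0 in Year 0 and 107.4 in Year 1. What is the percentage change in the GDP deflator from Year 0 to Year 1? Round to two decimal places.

Change = (107.4 − 124.0) / 124.0 × 100
       = -16.6 / 124.0 × 100 = -13.3871%

-13.39%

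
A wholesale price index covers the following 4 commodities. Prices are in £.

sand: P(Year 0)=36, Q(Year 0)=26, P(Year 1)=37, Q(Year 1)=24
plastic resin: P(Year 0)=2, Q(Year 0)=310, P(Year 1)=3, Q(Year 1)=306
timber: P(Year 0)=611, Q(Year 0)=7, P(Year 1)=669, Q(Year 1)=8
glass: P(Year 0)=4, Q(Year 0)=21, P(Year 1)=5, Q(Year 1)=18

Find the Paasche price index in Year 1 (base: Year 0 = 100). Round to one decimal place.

Paasche price index uses current-period quantities as weights.
ΣP(Year 1)·Q(Year 1) = 37×24 + 3×306 + 669×8 + 5×18 = 888 + 918 + 5352 + 90 = 7248
ΣP(Year 0)·Q(Year 1) = 36×24 + 2×306 + 611×8 + 4×18 = 864 + 612 + 4888 + 72 = 6436
Index = 7248 / 6436 × 100 = 112.6165

112.6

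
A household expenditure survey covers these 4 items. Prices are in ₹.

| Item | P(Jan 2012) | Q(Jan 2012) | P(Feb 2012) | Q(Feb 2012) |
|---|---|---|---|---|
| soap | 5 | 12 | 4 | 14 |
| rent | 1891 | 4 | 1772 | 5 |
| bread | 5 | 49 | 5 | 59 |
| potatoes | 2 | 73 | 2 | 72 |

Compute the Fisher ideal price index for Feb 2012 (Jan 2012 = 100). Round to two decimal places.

93.90

Laspeyres component (base-period weights):
ΣP(Feb 2012)Q(Jan 2012) = 4×12 + 1772×4 + 5×49 + 2×73 = 48 + 7088 + 245 + 146 = 7527
ΣP(Jan 2012)Q(Jan 2012) = 5×12 + 1891×4 + 5×49 + 2×73 = 60 + 7564 + 245 + 146 = 8015
L = 7527 / 8015 × 100 = 93.9114
Paasche component (current-period weights):
ΣP(Feb 2012)Q(Feb 2012) = 4×14 + 1772×5 + 5×59 + 2×72 = 56 + 8860 + 295 + 144 = 9355
ΣP(Jan 2012)Q(Feb 2012) = 5×14 + 1891×5 + 5×59 + 2×72 = 70 + 9455 + 295 + 144 = 9964
P = 9355 / 9964 × 100 = 93.8880
Fisher = √(L × P) = √(93.9114 × 93.8880) = 93.8997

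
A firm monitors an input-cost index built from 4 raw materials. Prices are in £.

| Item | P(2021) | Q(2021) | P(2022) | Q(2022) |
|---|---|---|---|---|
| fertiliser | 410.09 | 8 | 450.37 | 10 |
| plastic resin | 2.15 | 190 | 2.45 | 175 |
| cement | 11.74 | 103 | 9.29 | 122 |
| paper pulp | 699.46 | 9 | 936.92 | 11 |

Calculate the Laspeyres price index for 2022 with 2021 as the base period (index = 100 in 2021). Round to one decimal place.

120.2

Laspeyres price index uses base-period quantities as weights.
ΣP(2022)·Q(2021) = 450.37×8 + 2.45×190 + 9.29×103 + 936.92×9 = 3602.96 + 465.5 + 956.87 + 8432.28 = 13457.61
ΣP(2021)·Q(2021) = 410.09×8 + 2.15×190 + 11.74×103 + 699.46×9 = 3280.72 + 408.5 + 1209.22 + 6295.14 = 11193.58
Index = 13457.61 / 11193.58 × 100 = 120.2261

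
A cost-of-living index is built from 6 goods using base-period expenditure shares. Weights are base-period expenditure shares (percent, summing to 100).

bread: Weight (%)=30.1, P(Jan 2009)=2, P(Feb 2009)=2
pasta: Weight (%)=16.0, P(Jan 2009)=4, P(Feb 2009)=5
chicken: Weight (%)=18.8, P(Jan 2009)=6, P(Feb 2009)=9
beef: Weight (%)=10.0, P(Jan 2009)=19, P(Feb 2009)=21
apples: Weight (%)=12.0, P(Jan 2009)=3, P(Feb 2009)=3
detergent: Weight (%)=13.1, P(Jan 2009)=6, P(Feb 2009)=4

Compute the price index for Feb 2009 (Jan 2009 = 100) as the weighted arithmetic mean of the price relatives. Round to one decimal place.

bread: 30.1 × (2/2) = 30.1 × 1.000000 = 30.1000
pasta: 16.0 × (5/4) = 16.0 × 1.250000 = 20.0000
chicken: 18.8 × (9/6) = 18.8 × 1.500000 = 28.2000
beef: 10.0 × (21/19) = 10.0 × 1.105263 = 11.0526
apples: 12.0 × (3/3) = 12.0 × 1.000000 = 12.0000
detergent: 13.1 × (4/6) = 13.1 × 0.666667 = 8.7333
Index = Σ wᵢ·(p₁ᵢ/p₀ᵢ) = 30.1000 + 20.0000 + 28.2000 + 11.0526 + 12.0000 + 8.7333 = 110.0860

110.1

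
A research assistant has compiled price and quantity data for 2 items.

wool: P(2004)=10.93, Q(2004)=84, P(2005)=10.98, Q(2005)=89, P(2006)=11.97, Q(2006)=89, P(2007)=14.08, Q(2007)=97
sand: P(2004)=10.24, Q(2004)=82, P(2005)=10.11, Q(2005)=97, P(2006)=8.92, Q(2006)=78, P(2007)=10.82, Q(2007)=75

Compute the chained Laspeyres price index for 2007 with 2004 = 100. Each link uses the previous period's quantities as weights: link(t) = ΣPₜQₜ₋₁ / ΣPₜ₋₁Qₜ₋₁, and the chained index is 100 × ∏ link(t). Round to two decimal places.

116.99

Link 2004→2005:
ΣP(2005)Q(2004) = 10.98×84 + 10.11×82 = 922.32 + 829.02 = 1751.34
ΣP(2004)Q(2004) = 10.93×84 + 10.24×82 = 918.12 + 839.68 = 1757.8
link = 1751.34/1757.8 = 0.996325
Link 2005→2006:
ΣP(2006)Q(2005) = 11.97×89 + 8.92×97 = 1065.33 + 865.24 = 1930.57
ΣP(2005)Q(2005) = 10.98×89 + 10.11×97 = 977.22 + 980.67 = 1957.89
link = 1930.57/1957.89 = 0.986046
Link 2006→2007:
ΣP(2007)Q(2006) = 14.08×89 + 10.82×78 = 1253.12 + 843.96 = 2097.08
ΣP(2006)Q(2006) = 11.97×89 + 8.92×78 = 1065.33 + 695.76 = 1761.09
link = 2097.08/1761.09 = 1.190785
Chained index = 100 × 0.996325 × 0.986046 × 1.190785 = 116.9854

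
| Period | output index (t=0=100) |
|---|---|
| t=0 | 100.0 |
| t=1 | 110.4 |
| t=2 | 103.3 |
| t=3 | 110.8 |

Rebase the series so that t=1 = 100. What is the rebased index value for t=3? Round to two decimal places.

Rebased(t=3) = 110.8 / 110.4 × 100 = 100.3623

100.36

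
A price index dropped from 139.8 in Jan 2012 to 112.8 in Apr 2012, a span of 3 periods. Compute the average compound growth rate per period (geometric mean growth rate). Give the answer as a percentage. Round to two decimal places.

-6.90%

Growth factor = (112.8/139.8)^(1/3) = (0.806867)^(1/3) = 0.930966
Growth rate = 0.930966 − 1 = -0.069034 = -6.9034%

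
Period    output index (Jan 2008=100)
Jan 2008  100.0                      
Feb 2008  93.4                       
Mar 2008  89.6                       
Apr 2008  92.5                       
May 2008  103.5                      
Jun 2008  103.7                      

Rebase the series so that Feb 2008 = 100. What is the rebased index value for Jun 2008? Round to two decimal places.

Rebased(Jun 2008) = 103.7 / 93.4 × 100 = 111.0278

111.03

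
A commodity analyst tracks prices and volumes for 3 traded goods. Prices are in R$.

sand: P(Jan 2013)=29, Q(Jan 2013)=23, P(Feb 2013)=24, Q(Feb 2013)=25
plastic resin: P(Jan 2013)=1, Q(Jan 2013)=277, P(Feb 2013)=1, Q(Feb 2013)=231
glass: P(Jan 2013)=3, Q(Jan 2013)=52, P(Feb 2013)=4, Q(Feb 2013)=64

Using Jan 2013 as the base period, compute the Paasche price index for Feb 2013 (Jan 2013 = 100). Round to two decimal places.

94.69

Paasche price index uses current-period quantities as weights.
ΣP(Feb 2013)·Q(Feb 2013) = 24×25 + 1×231 + 4×64 = 600 + 231 + 256 = 1087
ΣP(Jan 2013)·Q(Feb 2013) = 29×25 + 1×231 + 3×64 = 725 + 231 + 192 = 1148
Index = 1087 / 1148 × 100 = 94.6864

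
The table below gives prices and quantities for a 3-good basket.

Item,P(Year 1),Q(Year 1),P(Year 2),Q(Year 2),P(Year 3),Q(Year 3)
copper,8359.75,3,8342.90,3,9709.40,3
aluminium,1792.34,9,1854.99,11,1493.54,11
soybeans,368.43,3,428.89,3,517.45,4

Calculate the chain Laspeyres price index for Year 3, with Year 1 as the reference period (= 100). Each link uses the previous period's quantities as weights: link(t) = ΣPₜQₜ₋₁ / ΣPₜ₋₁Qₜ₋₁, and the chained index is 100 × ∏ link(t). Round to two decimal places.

102.49

Link Year 1→Year 2:
ΣP(Year 2)Q(Year 1) = 8342.90×3 + 1854.99×9 + 428.89×3 = 25028.7 + 16694.91 + 1286.67 = 43010.28
ΣP(Year 1)Q(Year 1) = 8359.75×3 + 1792.34×9 + 368.43×3 = 25079.25 + 16131.06 + 1105.29 = 42315.6
link = 43010.28/42315.6 = 1.016417
Link Year 2→Year 3:
ΣP(Year 3)Q(Year 2) = 9709.40×3 + 1493.54×11 + 517.45×3 = 29128.2 + 16428.94 + 1552.35 = 47109.49
ΣP(Year 2)Q(Year 2) = 8342.90×3 + 1854.99×11 + 428.89×3 = 25028.7 + 20404.89 + 1286.67 = 46720.26
link = 47109.49/46720.26 = 1.008331
Chained index = 100 × 1.016417 × 1.008331 = 102.4884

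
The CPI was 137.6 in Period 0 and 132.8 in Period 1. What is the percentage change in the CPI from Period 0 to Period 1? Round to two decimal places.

Change = (132.8 − 137.6) / 137.6 × 100
       = -4.8 / 137.6 × 100 = -3.4884%

-3.49%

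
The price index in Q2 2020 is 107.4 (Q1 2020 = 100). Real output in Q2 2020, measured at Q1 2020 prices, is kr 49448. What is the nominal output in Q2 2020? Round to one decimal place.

Nominal = Real × (Index/100) = 49448 × (107.4/100)
        = 49448 × 1.074 = 53107.1520

53107.2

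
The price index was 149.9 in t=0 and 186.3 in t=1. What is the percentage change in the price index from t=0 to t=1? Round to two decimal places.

24.28%

Change = (186.3 − 149.9) / 149.9 × 100
       = 36.4 / 149.9 × 100 = 24.2829%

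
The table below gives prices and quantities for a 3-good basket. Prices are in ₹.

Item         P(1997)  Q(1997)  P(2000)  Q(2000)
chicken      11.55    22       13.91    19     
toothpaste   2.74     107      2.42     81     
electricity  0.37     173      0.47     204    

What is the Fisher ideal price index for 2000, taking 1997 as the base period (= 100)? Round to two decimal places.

Laspeyres component (base-period weights):
ΣP(2000)Q(1997) = 13.91×22 + 2.42×107 + 0.47×173 = 306.02 + 258.94 + 81.31 = 646.27
ΣP(1997)Q(1997) = 11.55×22 + 2.74×107 + 0.37×173 = 254.1 + 293.18 + 64.01 = 611.29
L = 646.27 / 611.29 × 100 = 105.7223
Paasche component (current-period weights):
ΣP(2000)Q(2000) = 13.91×19 + 2.42×81 + 0.47×204 = 264.29 + 196.02 + 95.88 = 556.19
ΣP(1997)Q(2000) = 11.55×19 + 2.74×81 + 0.37×204 = 219.45 + 221.94 + 75.48 = 516.87
P = 556.19 / 516.87 × 100 = 107.6073
Fisher = √(L × P) = √(105.7223 × 107.6073) = 106.6607

106.66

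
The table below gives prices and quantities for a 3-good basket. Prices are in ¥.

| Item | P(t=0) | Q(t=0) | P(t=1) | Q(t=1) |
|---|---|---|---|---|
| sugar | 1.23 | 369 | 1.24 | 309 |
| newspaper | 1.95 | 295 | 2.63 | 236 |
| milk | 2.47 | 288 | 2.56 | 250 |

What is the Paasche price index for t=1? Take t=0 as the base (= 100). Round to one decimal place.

Paasche price index uses current-period quantities as weights.
ΣP(t=1)·Q(t=1) = 1.24×309 + 2.63×236 + 2.56×250 = 383.16 + 620.68 + 640 = 1643.84
ΣP(t=0)·Q(t=1) = 1.23×309 + 1.95×236 + 2.47×250 = 380.07 + 460.2 + 617.5 = 1457.77
Index = 1643.84 / 1457.77 × 100 = 112.7640

112.8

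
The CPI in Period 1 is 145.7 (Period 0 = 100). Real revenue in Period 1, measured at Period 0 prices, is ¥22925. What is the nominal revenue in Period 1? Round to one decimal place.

33401.7

Nominal = Real × (Index/100) = 22925 × (145.7/100)
        = 22925 × 1.457 = 33401.7250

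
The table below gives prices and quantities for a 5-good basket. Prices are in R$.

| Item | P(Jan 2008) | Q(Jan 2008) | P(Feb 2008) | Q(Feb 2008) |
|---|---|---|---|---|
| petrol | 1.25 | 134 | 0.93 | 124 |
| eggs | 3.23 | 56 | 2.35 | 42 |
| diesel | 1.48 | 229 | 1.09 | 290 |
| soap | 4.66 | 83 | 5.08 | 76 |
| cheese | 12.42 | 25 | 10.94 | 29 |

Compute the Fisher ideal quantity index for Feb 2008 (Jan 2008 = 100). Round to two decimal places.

103.14

Laspeyres component (base-period weights):
ΣP(Jan 2008)Q(Feb 2008) = 1.25×124 + 3.23×42 + 1.48×290 + 4.66×76 + 12.42×29 = 155 + 135.66 + 429.2 + 354.16 + 360.18 = 1434.2
ΣP(Jan 2008)Q(Jan 2008) = 1.25×134 + 3.23×56 + 1.48×229 + 4.66×83 + 12.42×25 = 167.5 + 180.88 + 338.92 + 386.78 + 310.5 = 1384.58
L = 1434.2 / 1384.58 × 100 = 103.5838
Paasche component (current-period weights):
ΣP(Feb 2008)Q(Feb 2008) = 0.93×124 + 2.35×42 + 1.09×290 + 5.08×76 + 10.94×29 = 115.32 + 98.7 + 316.1 + 386.08 + 317.26 = 1233.46
ΣP(Feb 2008)Q(Jan 2008) = 0.93×134 + 2.35×56 + 1.09×229 + 5.08×83 + 10.94×25 = 124.62 + 131.6 + 249.61 + 421.64 + 273.5 = 1200.97
P = 1233.46 / 1200.97 × 100 = 102.7053
Fisher = √(L × P) = √(103.5838 × 102.7053) = 103.1436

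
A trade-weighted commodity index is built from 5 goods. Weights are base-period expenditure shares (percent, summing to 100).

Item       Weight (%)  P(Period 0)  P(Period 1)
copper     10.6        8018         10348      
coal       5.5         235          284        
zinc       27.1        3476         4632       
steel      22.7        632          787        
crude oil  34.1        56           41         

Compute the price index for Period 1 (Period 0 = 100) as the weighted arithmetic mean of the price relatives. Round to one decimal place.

copper: 10.6 × (10348/8018) = 10.6 × 1.290596 = 13.6803
coal: 5.5 × (284/235) = 5.5 × 1.208511 = 6.6468
zinc: 27.1 × (4632/3476) = 27.1 × 1.332566 = 36.1125
steel: 22.7 × (787/632) = 22.7 × 1.245253 = 28.2672
crude oil: 34.1 × (41/56) = 34.1 × 0.732143 = 24.9661
Index = Σ wᵢ·(p₁ᵢ/p₀ᵢ) = 13.6803 + 6.6468 + 36.1125 + 28.2672 + 24.9661 = 109.6730

109.7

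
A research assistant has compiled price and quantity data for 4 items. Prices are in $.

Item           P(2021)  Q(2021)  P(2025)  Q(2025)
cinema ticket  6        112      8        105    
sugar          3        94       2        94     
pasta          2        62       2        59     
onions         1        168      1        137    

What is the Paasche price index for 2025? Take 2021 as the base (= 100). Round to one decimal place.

109.9

Paasche price index uses current-period quantities as weights.
ΣP(2025)·Q(2025) = 8×105 + 2×94 + 2×59 + 1×137 = 840 + 188 + 118 + 137 = 1283
ΣP(2021)·Q(2025) = 6×105 + 3×94 + 2×59 + 1×137 = 630 + 282 + 118 + 137 = 1167
Index = 1283 / 1167 × 100 = 109.9400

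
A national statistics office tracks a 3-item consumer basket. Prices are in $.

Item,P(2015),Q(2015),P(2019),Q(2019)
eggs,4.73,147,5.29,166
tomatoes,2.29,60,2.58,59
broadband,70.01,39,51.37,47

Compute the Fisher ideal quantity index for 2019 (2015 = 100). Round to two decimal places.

117.75

Laspeyres component (base-period weights):
ΣP(2015)Q(2019) = 4.73×166 + 2.29×59 + 70.01×47 = 785.18 + 135.11 + 3290.47 = 4210.76
ΣP(2015)Q(2015) = 4.73×147 + 2.29×60 + 70.01×39 = 695.31 + 137.4 + 2730.39 = 3563.1
L = 4210.76 / 3563.1 × 100 = 118.1769
Paasche component (current-period weights):
ΣP(2019)Q(2019) = 5.29×166 + 2.58×59 + 51.37×47 = 878.14 + 152.22 + 2414.39 = 3444.75
ΣP(2019)Q(2015) = 5.29×147 + 2.58×60 + 51.37×39 = 777.63 + 154.8 + 2003.43 = 2935.86
P = 3444.75 / 2935.86 × 100 = 117.3336
Fisher = √(L × P) = √(118.1769 × 117.3336) = 117.7545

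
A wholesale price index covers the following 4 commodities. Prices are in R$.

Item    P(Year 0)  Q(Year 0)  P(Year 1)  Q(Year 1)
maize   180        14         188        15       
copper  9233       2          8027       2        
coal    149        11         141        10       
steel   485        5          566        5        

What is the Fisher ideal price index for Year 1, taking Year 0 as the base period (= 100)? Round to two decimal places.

92.12

Laspeyres component (base-period weights):
ΣP(Year 1)Q(Year 0) = 188×14 + 8027×2 + 141×11 + 566×5 = 2632 + 16054 + 1551 + 2830 = 23067
ΣP(Year 0)Q(Year 0) = 180×14 + 9233×2 + 149×11 + 485×5 = 2520 + 18466 + 1639 + 2425 = 25050
L = 23067 / 25050 × 100 = 92.0838
Paasche component (current-period weights):
ΣP(Year 1)Q(Year 1) = 188×15 + 8027×2 + 141×10 + 566×5 = 2820 + 16054 + 1410 + 2830 = 23114
ΣP(Year 0)Q(Year 1) = 180×15 + 9233×2 + 149×10 + 485×5 = 2700 + 18466 + 1490 + 2425 = 25081
P = 23114 / 25081 × 100 = 92.1574
Fisher = √(L × P) = √(92.0838 × 92.1574) = 92.1206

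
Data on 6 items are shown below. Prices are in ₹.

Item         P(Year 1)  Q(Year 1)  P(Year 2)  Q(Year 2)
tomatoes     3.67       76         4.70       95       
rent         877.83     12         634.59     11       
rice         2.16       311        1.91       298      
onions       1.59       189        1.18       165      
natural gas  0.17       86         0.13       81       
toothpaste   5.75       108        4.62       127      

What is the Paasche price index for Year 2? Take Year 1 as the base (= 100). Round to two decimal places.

75.40

Paasche price index uses current-period quantities as weights.
ΣP(Year 2)·Q(Year 2) = 4.70×95 + 634.59×11 + 1.91×298 + 1.18×165 + 0.13×81 + 4.62×127 = 446.5 + 6980.49 + 569.18 + 194.7 + 10.53 + 586.74 = 8788.14
ΣP(Year 1)·Q(Year 2) = 3.67×95 + 877.83×11 + 2.16×298 + 1.59×165 + 0.17×81 + 5.75×127 = 348.65 + 9656.13 + 643.68 + 262.35 + 13.77 + 730.25 = 11654.83
Index = 8788.14 / 11654.83 × 100 = 75.4034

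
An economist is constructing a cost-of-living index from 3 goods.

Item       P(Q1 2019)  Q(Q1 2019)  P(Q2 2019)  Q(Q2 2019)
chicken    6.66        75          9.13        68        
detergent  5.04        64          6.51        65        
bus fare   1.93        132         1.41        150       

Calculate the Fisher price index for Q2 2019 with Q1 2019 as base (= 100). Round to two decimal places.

118.45

Laspeyres component (base-period weights):
ΣP(Q2 2019)Q(Q1 2019) = 9.13×75 + 6.51×64 + 1.41×132 = 684.75 + 416.64 + 186.12 = 1287.51
ΣP(Q1 2019)Q(Q1 2019) = 6.66×75 + 5.04×64 + 1.93×132 = 499.5 + 322.56 + 254.76 = 1076.82
L = 1287.51 / 1076.82 × 100 = 119.5659
Paasche component (current-period weights):
ΣP(Q2 2019)Q(Q2 2019) = 9.13×68 + 6.51×65 + 1.41×150 = 620.84 + 423.15 + 211.5 = 1255.49
ΣP(Q1 2019)Q(Q2 2019) = 6.66×68 + 5.04×65 + 1.93×150 = 452.88 + 327.6 + 289.5 = 1069.98
P = 1255.49 / 1069.98 × 100 = 117.3377
Fisher = √(L × P) = √(119.5659 × 117.3377) = 118.4466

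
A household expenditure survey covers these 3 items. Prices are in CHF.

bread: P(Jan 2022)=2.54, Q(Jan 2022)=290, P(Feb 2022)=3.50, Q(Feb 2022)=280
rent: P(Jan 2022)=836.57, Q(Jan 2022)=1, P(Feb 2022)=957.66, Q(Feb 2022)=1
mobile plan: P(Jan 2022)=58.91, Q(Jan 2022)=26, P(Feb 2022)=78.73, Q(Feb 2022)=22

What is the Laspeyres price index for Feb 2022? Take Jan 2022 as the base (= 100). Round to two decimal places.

129.46

Laspeyres price index uses base-period quantities as weights.
ΣP(Feb 2022)·Q(Jan 2022) = 3.50×290 + 957.66×1 + 78.73×26 = 1015 + 957.66 + 2046.98 = 4019.64
ΣP(Jan 2022)·Q(Jan 2022) = 2.54×290 + 836.57×1 + 58.91×26 = 736.6 + 836.57 + 1531.66 = 3104.83
Index = 4019.64 / 3104.83 × 100 = 129.4641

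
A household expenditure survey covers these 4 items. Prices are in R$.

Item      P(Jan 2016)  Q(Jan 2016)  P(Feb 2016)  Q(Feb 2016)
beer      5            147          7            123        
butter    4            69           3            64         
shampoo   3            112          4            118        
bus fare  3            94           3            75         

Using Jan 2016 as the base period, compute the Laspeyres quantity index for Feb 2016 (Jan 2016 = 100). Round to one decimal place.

89.0

Laspeyres quantity index uses base-period prices as weights.
ΣP(Jan 2016)·Q(Feb 2016) = 5×123 + 4×64 + 3×118 + 3×75 = 615 + 256 + 354 + 225 = 1450
ΣP(Jan 2016)·Q(Jan 2016) = 5×147 + 4×69 + 3×112 + 3×94 = 735 + 276 + 336 + 282 = 1629
Index = 1450 / 1629 × 100 = 89.0117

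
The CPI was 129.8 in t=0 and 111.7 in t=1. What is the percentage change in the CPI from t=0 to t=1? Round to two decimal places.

Change = (111.7 − 129.8) / 129.8 × 100
       = -18.1 / 129.8 × 100 = -13.9445%

-13.94%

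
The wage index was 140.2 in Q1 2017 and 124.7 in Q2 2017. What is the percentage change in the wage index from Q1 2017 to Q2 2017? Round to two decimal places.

-11.06%

Change = (124.7 − 140.2) / 140.2 × 100
       = -15.5 / 140.2 × 100 = -11.0556%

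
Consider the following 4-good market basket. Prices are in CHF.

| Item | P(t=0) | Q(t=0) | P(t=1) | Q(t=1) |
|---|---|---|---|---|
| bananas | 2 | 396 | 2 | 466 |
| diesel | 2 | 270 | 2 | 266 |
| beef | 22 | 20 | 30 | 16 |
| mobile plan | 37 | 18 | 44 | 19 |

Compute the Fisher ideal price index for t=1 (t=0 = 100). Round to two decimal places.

111.04

Laspeyres component (base-period weights):
ΣP(t=1)Q(t=0) = 2×396 + 2×270 + 30×20 + 44×18 = 792 + 540 + 600 + 792 = 2724
ΣP(t=0)Q(t=0) = 2×396 + 2×270 + 22×20 + 37×18 = 792 + 540 + 440 + 666 = 2438
L = 2724 / 2438 × 100 = 111.7309
Paasche component (current-period weights):
ΣP(t=1)Q(t=1) = 2×466 + 2×266 + 30×16 + 44×19 = 932 + 532 + 480 + 836 = 2780
ΣP(t=0)Q(t=1) = 2×466 + 2×266 + 22×16 + 37×19 = 932 + 532 + 352 + 703 = 2519
P = 2780 / 2519 × 100 = 110.3613
Fisher = √(L × P) = √(111.7309 × 110.3613) = 111.0440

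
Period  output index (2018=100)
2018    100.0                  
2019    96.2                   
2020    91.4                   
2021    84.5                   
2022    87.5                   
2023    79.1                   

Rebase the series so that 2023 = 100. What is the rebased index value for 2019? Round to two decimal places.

121.62

Rebased(2019) = 96.2 / 79.1 × 100 = 121.6182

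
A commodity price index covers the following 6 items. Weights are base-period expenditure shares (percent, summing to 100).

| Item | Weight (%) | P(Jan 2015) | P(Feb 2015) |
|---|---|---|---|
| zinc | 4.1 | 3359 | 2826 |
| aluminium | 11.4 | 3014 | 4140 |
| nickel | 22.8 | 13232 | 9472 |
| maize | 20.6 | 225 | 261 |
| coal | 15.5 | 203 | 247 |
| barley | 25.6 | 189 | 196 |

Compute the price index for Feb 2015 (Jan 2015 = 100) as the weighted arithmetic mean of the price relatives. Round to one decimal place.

104.7

zinc: 4.1 × (2826/3359) = 4.1 × 0.841322 = 3.4494
aluminium: 11.4 × (4140/3014) = 11.4 × 1.373590 = 15.6589
nickel: 22.8 × (9472/13232) = 22.8 × 0.715840 = 16.3212
maize: 20.6 × (261/225) = 20.6 × 1.160000 = 23.8960
coal: 15.5 × (247/203) = 15.5 × 1.216749 = 18.8596
barley: 25.6 × (196/189) = 25.6 × 1.037037 = 26.5481
Index = Σ wᵢ·(p₁ᵢ/p₀ᵢ) = 3.4494 + 15.6589 + 16.3212 + 23.8960 + 18.8596 + 26.5481 = 104.7333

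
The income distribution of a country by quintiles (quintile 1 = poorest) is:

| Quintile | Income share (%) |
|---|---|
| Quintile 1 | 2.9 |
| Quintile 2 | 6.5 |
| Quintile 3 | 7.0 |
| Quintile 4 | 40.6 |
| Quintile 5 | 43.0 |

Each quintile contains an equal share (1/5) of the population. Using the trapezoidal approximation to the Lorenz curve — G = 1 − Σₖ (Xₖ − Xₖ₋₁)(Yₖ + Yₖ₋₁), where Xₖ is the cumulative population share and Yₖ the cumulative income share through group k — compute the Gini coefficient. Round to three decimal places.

0.457

Cumulative income shares Yₖ: 0.0290, 0.0940, 0.1640, 0.5700, 1.0000
Σ (Xₖ−Xₖ₋₁)(Yₖ+Yₖ₋₁) = (1/5)(0.0290+0.0000) + (1/5)(0.0940+0.0290) + (1/5)(0.1640+0.0940) + (1/5)(0.5700+0.1640) + (1/5)(1.0000+0.5700)
  = 0.0058 + 0.0246 + 0.0516 + 0.1468 + 0.3140 = 0.5428
G = 1 − 0.5428 = 0.4572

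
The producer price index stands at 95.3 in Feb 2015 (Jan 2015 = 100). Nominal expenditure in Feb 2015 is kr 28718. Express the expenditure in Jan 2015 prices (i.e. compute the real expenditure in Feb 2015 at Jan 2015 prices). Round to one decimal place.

30134.3

Real = Nominal ÷ (Index/100) = 28718 ÷ (95.3/100)
     = 28718 ÷ 0.953 = 30134.3127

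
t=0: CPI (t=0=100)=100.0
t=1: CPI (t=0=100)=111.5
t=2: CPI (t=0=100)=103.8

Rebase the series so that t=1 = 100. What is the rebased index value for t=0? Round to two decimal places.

89.69

Rebased(t=0) = 100.0 / 111.5 × 100 = 89.6861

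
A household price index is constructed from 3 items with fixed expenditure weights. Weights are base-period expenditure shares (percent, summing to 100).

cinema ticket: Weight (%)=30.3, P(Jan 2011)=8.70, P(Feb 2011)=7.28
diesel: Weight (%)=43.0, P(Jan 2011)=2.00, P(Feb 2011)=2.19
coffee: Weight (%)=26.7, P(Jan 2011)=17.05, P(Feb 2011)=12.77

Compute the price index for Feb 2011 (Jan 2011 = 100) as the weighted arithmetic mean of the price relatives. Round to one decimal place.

92.4

cinema ticket: 30.3 × (7.28/8.70) = 30.3 × 0.836782 = 25.3545
diesel: 43.0 × (2.19/2.00) = 43.0 × 1.095000 = 47.0850
coffee: 26.7 × (12.77/17.05) = 26.7 × 0.748974 = 19.9976
Index = Σ wᵢ·(p₁ᵢ/p₀ᵢ) = 25.3545 + 47.0850 + 19.9976 = 92.4371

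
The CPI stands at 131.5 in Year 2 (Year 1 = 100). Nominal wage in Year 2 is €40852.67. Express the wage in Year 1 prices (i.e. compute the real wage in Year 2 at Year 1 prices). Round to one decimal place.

Real = Nominal ÷ (Index/100) = 40852.67 ÷ (131.5/100)
     = 40852.67 ÷ 1.315 = 31066.6692

31066.7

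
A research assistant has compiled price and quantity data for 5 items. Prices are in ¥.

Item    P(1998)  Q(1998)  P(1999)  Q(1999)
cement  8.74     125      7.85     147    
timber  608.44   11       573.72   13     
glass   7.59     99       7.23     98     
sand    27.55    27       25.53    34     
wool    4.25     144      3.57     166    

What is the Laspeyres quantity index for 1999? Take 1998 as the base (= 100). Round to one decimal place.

117.1

Laspeyres quantity index uses base-period prices as weights.
ΣP(1998)·Q(1999) = 8.74×147 + 608.44×13 + 7.59×98 + 27.55×34 + 4.25×166 = 1284.78 + 7909.72 + 743.82 + 936.7 + 705.5 = 11580.52
ΣP(1998)·Q(1998) = 8.74×125 + 608.44×11 + 7.59×99 + 27.55×27 + 4.25×144 = 1092.5 + 6692.84 + 751.41 + 743.85 + 612 = 9892.6
Index = 11580.52 / 9892.6 × 100 = 117.0625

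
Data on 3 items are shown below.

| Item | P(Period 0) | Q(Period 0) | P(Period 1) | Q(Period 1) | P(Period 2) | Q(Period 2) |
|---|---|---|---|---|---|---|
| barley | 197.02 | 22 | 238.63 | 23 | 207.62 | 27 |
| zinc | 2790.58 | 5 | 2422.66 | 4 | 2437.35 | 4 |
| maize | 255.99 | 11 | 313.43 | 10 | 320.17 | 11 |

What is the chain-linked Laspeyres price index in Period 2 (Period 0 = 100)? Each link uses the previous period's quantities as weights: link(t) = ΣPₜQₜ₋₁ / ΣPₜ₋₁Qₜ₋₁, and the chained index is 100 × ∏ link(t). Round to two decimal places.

Link Period 0→Period 1:
ΣP(Period 1)Q(Period 0) = 238.63×22 + 2422.66×5 + 313.43×11 = 5249.86 + 12113.3 + 3447.73 = 20810.89
ΣP(Period 0)Q(Period 0) = 197.02×22 + 2790.58×5 + 255.99×11 = 4334.44 + 13952.9 + 2815.89 = 21103.23
link = 20810.89/21103.23 = 0.986147
Link Period 1→Period 2:
ΣP(Period 2)Q(Period 1) = 207.62×23 + 2437.35×4 + 320.17×10 = 4775.26 + 9749.4 + 3201.7 = 17726.36
ΣP(Period 1)Q(Period 1) = 238.63×23 + 2422.66×4 + 313.43×10 = 5488.49 + 9690.64 + 3134.3 = 18313.43
link = 17726.36/18313.43 = 0.967943
Chained index = 100 × 0.986147 × 0.967943 = 95.4534

95.45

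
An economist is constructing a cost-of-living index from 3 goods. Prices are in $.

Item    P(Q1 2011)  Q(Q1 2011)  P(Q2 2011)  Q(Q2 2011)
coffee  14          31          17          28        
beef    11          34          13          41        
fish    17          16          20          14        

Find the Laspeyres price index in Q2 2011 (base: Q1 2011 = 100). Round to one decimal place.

Laspeyres price index uses base-period quantities as weights.
ΣP(Q2 2011)·Q(Q1 2011) = 17×31 + 13×34 + 20×16 = 527 + 442 + 320 = 1289
ΣP(Q1 2011)·Q(Q1 2011) = 14×31 + 11×34 + 17×16 = 434 + 374 + 272 = 1080
Index = 1289 / 1080 × 100 = 119.3519

119.4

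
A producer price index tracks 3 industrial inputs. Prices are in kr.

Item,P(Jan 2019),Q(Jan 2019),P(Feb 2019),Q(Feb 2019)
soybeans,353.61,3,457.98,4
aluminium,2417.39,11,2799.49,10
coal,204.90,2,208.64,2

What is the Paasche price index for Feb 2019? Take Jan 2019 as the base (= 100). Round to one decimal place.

Paasche price index uses current-period quantities as weights.
ΣP(Feb 2019)·Q(Feb 2019) = 457.98×4 + 2799.49×10 + 208.64×2 = 1831.92 + 27994.9 + 417.28 = 30244.1
ΣP(Jan 2019)·Q(Feb 2019) = 353.61×4 + 2417.39×10 + 204.90×2 = 1414.44 + 24173.9 + 409.8 = 25998.14
Index = 30244.1 / 25998.14 × 100 = 116.3318

116.3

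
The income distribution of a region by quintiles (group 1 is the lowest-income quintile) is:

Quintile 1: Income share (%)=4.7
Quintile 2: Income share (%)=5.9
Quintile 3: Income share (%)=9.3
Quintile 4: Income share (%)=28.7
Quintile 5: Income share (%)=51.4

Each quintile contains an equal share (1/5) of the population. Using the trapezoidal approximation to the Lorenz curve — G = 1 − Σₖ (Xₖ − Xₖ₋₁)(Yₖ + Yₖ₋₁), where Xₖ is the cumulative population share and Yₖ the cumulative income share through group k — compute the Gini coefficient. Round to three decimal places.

Cumulative income shares Yₖ: 0.0470, 0.1060, 0.1990, 0.4860, 1.0000
Σ (Xₖ−Xₖ₋₁)(Yₖ+Yₖ₋₁) = (1/5)(0.0470+0.0000) + (1/5)(0.1060+0.0470) + (1/5)(0.1990+0.1060) + (1/5)(0.4860+0.1990) + (1/5)(1.0000+0.4860)
  = 0.0094 + 0.0306 + 0.0610 + 0.1370 + 0.2972 = 0.5352
G = 1 − 0.5352 = 0.4648

0.465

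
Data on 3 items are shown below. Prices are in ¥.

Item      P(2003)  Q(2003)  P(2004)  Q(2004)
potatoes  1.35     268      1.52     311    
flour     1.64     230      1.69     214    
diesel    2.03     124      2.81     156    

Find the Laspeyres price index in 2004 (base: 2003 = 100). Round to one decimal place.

115.5

Laspeyres price index uses base-period quantities as weights.
ΣP(2004)·Q(2003) = 1.52×268 + 1.69×230 + 2.81×124 = 407.36 + 388.7 + 348.44 = 1144.5
ΣP(2003)·Q(2003) = 1.35×268 + 1.64×230 + 2.03×124 = 361.8 + 377.2 + 251.72 = 990.72
Index = 1144.5 / 990.72 × 100 = 115.5220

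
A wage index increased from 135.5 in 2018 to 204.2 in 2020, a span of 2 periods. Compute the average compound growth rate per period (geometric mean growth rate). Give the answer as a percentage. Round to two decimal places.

22.76%

Growth factor = (204.2/135.5)^(1/2) = (1.507011)^(1/2) = 1.227604
Growth rate = 1.227604 − 1 = 0.227604 = 22.7604%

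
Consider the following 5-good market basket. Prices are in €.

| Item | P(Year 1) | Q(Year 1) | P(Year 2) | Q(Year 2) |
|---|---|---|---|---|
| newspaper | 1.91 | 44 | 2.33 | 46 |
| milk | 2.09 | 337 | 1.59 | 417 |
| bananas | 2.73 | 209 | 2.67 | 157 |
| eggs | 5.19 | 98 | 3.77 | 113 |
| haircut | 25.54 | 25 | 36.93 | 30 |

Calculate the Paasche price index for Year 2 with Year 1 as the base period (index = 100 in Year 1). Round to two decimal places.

Paasche price index uses current-period quantities as weights.
ΣP(Year 2)·Q(Year 2) = 2.33×46 + 1.59×417 + 2.67×157 + 3.77×113 + 36.93×30 = 107.18 + 663.03 + 419.19 + 426.01 + 1107.9 = 2723.31
ΣP(Year 1)·Q(Year 2) = 1.91×46 + 2.09×417 + 2.73×157 + 5.19×113 + 25.54×30 = 87.86 + 871.53 + 428.61 + 586.47 + 766.2 = 2740.67
Index = 2723.31 / 2740.67 × 100 = 99.3666

99.37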